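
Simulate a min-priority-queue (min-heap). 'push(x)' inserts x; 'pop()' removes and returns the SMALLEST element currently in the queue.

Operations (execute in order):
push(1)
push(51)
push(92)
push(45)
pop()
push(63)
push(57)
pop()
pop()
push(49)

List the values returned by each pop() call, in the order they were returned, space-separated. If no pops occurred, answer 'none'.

Answer: 1 45 51

Derivation:
push(1): heap contents = [1]
push(51): heap contents = [1, 51]
push(92): heap contents = [1, 51, 92]
push(45): heap contents = [1, 45, 51, 92]
pop() → 1: heap contents = [45, 51, 92]
push(63): heap contents = [45, 51, 63, 92]
push(57): heap contents = [45, 51, 57, 63, 92]
pop() → 45: heap contents = [51, 57, 63, 92]
pop() → 51: heap contents = [57, 63, 92]
push(49): heap contents = [49, 57, 63, 92]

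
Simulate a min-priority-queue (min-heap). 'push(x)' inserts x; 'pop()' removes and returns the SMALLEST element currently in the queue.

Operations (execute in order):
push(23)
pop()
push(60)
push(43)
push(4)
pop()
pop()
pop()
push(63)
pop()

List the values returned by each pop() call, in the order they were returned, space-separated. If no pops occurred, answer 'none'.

push(23): heap contents = [23]
pop() → 23: heap contents = []
push(60): heap contents = [60]
push(43): heap contents = [43, 60]
push(4): heap contents = [4, 43, 60]
pop() → 4: heap contents = [43, 60]
pop() → 43: heap contents = [60]
pop() → 60: heap contents = []
push(63): heap contents = [63]
pop() → 63: heap contents = []

Answer: 23 4 43 60 63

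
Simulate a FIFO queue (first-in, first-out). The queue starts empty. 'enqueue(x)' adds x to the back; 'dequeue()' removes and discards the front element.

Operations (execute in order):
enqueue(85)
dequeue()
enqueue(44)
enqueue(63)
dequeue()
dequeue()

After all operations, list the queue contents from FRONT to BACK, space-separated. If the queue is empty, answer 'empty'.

enqueue(85): [85]
dequeue(): []
enqueue(44): [44]
enqueue(63): [44, 63]
dequeue(): [63]
dequeue(): []

Answer: empty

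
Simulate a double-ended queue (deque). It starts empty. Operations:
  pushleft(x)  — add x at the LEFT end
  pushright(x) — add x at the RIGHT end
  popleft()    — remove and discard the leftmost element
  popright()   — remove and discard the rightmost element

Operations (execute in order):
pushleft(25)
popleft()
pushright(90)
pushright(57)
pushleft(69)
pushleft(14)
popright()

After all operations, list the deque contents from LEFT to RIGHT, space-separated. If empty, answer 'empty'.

Answer: 14 69 90

Derivation:
pushleft(25): [25]
popleft(): []
pushright(90): [90]
pushright(57): [90, 57]
pushleft(69): [69, 90, 57]
pushleft(14): [14, 69, 90, 57]
popright(): [14, 69, 90]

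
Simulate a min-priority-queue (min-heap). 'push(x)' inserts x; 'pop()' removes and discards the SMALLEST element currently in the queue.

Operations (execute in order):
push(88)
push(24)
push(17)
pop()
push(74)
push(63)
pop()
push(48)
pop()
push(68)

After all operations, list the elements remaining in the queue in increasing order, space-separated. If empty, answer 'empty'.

push(88): heap contents = [88]
push(24): heap contents = [24, 88]
push(17): heap contents = [17, 24, 88]
pop() → 17: heap contents = [24, 88]
push(74): heap contents = [24, 74, 88]
push(63): heap contents = [24, 63, 74, 88]
pop() → 24: heap contents = [63, 74, 88]
push(48): heap contents = [48, 63, 74, 88]
pop() → 48: heap contents = [63, 74, 88]
push(68): heap contents = [63, 68, 74, 88]

Answer: 63 68 74 88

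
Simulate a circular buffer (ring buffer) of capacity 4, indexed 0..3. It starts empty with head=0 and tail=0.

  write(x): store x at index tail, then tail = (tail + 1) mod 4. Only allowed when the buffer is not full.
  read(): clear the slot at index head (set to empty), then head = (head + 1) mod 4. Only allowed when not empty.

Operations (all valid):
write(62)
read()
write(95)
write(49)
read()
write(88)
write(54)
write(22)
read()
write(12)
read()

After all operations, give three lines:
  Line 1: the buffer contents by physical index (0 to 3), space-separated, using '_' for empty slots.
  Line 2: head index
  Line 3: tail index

Answer: 54 22 12 _
0
3

Derivation:
write(62): buf=[62 _ _ _], head=0, tail=1, size=1
read(): buf=[_ _ _ _], head=1, tail=1, size=0
write(95): buf=[_ 95 _ _], head=1, tail=2, size=1
write(49): buf=[_ 95 49 _], head=1, tail=3, size=2
read(): buf=[_ _ 49 _], head=2, tail=3, size=1
write(88): buf=[_ _ 49 88], head=2, tail=0, size=2
write(54): buf=[54 _ 49 88], head=2, tail=1, size=3
write(22): buf=[54 22 49 88], head=2, tail=2, size=4
read(): buf=[54 22 _ 88], head=3, tail=2, size=3
write(12): buf=[54 22 12 88], head=3, tail=3, size=4
read(): buf=[54 22 12 _], head=0, tail=3, size=3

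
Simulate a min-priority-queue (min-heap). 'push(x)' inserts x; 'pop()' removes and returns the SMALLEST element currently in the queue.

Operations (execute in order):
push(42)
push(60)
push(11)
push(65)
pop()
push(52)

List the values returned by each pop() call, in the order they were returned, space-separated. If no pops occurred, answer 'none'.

Answer: 11

Derivation:
push(42): heap contents = [42]
push(60): heap contents = [42, 60]
push(11): heap contents = [11, 42, 60]
push(65): heap contents = [11, 42, 60, 65]
pop() → 11: heap contents = [42, 60, 65]
push(52): heap contents = [42, 52, 60, 65]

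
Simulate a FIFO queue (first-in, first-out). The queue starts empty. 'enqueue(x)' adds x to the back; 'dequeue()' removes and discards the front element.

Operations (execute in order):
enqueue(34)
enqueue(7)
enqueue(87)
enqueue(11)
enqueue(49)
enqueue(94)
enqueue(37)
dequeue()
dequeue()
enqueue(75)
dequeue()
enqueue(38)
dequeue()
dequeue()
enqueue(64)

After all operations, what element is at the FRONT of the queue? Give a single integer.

enqueue(34): queue = [34]
enqueue(7): queue = [34, 7]
enqueue(87): queue = [34, 7, 87]
enqueue(11): queue = [34, 7, 87, 11]
enqueue(49): queue = [34, 7, 87, 11, 49]
enqueue(94): queue = [34, 7, 87, 11, 49, 94]
enqueue(37): queue = [34, 7, 87, 11, 49, 94, 37]
dequeue(): queue = [7, 87, 11, 49, 94, 37]
dequeue(): queue = [87, 11, 49, 94, 37]
enqueue(75): queue = [87, 11, 49, 94, 37, 75]
dequeue(): queue = [11, 49, 94, 37, 75]
enqueue(38): queue = [11, 49, 94, 37, 75, 38]
dequeue(): queue = [49, 94, 37, 75, 38]
dequeue(): queue = [94, 37, 75, 38]
enqueue(64): queue = [94, 37, 75, 38, 64]

Answer: 94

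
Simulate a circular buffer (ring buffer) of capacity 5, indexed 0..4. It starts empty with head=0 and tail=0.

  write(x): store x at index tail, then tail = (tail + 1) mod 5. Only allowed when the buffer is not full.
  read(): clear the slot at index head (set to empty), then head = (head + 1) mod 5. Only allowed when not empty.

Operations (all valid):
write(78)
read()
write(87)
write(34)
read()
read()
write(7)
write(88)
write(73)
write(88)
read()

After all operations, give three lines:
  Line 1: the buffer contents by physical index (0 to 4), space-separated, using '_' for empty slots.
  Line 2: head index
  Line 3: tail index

write(78): buf=[78 _ _ _ _], head=0, tail=1, size=1
read(): buf=[_ _ _ _ _], head=1, tail=1, size=0
write(87): buf=[_ 87 _ _ _], head=1, tail=2, size=1
write(34): buf=[_ 87 34 _ _], head=1, tail=3, size=2
read(): buf=[_ _ 34 _ _], head=2, tail=3, size=1
read(): buf=[_ _ _ _ _], head=3, tail=3, size=0
write(7): buf=[_ _ _ 7 _], head=3, tail=4, size=1
write(88): buf=[_ _ _ 7 88], head=3, tail=0, size=2
write(73): buf=[73 _ _ 7 88], head=3, tail=1, size=3
write(88): buf=[73 88 _ 7 88], head=3, tail=2, size=4
read(): buf=[73 88 _ _ 88], head=4, tail=2, size=3

Answer: 73 88 _ _ 88
4
2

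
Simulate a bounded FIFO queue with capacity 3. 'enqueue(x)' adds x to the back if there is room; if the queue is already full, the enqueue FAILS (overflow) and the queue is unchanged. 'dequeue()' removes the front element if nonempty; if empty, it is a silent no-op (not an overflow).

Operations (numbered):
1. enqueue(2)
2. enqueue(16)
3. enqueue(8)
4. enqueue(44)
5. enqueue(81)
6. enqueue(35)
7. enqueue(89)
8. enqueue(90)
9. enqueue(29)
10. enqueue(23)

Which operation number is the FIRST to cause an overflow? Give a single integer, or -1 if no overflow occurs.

Answer: 4

Derivation:
1. enqueue(2): size=1
2. enqueue(16): size=2
3. enqueue(8): size=3
4. enqueue(44): size=3=cap → OVERFLOW (fail)
5. enqueue(81): size=3=cap → OVERFLOW (fail)
6. enqueue(35): size=3=cap → OVERFLOW (fail)
7. enqueue(89): size=3=cap → OVERFLOW (fail)
8. enqueue(90): size=3=cap → OVERFLOW (fail)
9. enqueue(29): size=3=cap → OVERFLOW (fail)
10. enqueue(23): size=3=cap → OVERFLOW (fail)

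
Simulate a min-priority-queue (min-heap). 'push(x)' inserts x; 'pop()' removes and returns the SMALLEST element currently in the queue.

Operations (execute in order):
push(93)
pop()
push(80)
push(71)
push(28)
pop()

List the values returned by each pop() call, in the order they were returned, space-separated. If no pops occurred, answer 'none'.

Answer: 93 28

Derivation:
push(93): heap contents = [93]
pop() → 93: heap contents = []
push(80): heap contents = [80]
push(71): heap contents = [71, 80]
push(28): heap contents = [28, 71, 80]
pop() → 28: heap contents = [71, 80]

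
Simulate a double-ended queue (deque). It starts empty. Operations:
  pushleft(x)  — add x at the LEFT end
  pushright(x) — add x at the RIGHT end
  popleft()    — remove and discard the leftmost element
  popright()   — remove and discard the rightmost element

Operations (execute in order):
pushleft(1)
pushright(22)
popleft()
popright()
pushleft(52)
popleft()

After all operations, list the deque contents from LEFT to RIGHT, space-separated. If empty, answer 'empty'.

Answer: empty

Derivation:
pushleft(1): [1]
pushright(22): [1, 22]
popleft(): [22]
popright(): []
pushleft(52): [52]
popleft(): []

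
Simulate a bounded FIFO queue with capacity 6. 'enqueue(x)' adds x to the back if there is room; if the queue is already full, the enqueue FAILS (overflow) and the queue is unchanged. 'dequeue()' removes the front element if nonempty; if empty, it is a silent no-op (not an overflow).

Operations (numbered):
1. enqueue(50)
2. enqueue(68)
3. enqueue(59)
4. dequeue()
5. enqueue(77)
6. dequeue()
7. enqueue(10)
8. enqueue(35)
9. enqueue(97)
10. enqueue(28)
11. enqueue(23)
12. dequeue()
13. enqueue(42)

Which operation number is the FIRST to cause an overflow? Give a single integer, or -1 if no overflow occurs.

1. enqueue(50): size=1
2. enqueue(68): size=2
3. enqueue(59): size=3
4. dequeue(): size=2
5. enqueue(77): size=3
6. dequeue(): size=2
7. enqueue(10): size=3
8. enqueue(35): size=4
9. enqueue(97): size=5
10. enqueue(28): size=6
11. enqueue(23): size=6=cap → OVERFLOW (fail)
12. dequeue(): size=5
13. enqueue(42): size=6

Answer: 11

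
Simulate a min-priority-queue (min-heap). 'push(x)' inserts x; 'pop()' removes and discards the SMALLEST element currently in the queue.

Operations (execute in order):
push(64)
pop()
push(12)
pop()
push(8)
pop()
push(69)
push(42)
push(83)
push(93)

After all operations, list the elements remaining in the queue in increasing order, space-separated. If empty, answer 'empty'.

Answer: 42 69 83 93

Derivation:
push(64): heap contents = [64]
pop() → 64: heap contents = []
push(12): heap contents = [12]
pop() → 12: heap contents = []
push(8): heap contents = [8]
pop() → 8: heap contents = []
push(69): heap contents = [69]
push(42): heap contents = [42, 69]
push(83): heap contents = [42, 69, 83]
push(93): heap contents = [42, 69, 83, 93]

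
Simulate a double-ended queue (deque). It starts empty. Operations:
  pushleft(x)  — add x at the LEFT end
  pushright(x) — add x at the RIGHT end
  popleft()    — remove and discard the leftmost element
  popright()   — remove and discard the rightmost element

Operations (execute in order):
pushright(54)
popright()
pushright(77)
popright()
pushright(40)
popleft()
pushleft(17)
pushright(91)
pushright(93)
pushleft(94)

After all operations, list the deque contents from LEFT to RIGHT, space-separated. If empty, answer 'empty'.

pushright(54): [54]
popright(): []
pushright(77): [77]
popright(): []
pushright(40): [40]
popleft(): []
pushleft(17): [17]
pushright(91): [17, 91]
pushright(93): [17, 91, 93]
pushleft(94): [94, 17, 91, 93]

Answer: 94 17 91 93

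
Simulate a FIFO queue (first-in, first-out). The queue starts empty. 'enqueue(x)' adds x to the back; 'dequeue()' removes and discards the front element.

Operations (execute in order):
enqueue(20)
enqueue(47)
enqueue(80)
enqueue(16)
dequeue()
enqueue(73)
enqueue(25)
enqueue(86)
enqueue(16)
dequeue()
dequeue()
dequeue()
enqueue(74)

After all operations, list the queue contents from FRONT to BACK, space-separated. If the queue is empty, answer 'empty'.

enqueue(20): [20]
enqueue(47): [20, 47]
enqueue(80): [20, 47, 80]
enqueue(16): [20, 47, 80, 16]
dequeue(): [47, 80, 16]
enqueue(73): [47, 80, 16, 73]
enqueue(25): [47, 80, 16, 73, 25]
enqueue(86): [47, 80, 16, 73, 25, 86]
enqueue(16): [47, 80, 16, 73, 25, 86, 16]
dequeue(): [80, 16, 73, 25, 86, 16]
dequeue(): [16, 73, 25, 86, 16]
dequeue(): [73, 25, 86, 16]
enqueue(74): [73, 25, 86, 16, 74]

Answer: 73 25 86 16 74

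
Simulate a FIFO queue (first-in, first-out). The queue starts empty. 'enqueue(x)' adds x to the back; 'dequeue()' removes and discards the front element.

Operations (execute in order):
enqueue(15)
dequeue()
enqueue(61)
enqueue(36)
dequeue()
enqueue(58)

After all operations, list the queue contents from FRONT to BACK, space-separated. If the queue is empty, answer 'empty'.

Answer: 36 58

Derivation:
enqueue(15): [15]
dequeue(): []
enqueue(61): [61]
enqueue(36): [61, 36]
dequeue(): [36]
enqueue(58): [36, 58]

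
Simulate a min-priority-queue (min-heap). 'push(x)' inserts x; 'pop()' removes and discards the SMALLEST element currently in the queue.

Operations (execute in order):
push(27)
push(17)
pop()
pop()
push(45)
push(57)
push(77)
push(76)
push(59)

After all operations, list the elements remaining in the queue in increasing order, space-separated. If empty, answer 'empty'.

push(27): heap contents = [27]
push(17): heap contents = [17, 27]
pop() → 17: heap contents = [27]
pop() → 27: heap contents = []
push(45): heap contents = [45]
push(57): heap contents = [45, 57]
push(77): heap contents = [45, 57, 77]
push(76): heap contents = [45, 57, 76, 77]
push(59): heap contents = [45, 57, 59, 76, 77]

Answer: 45 57 59 76 77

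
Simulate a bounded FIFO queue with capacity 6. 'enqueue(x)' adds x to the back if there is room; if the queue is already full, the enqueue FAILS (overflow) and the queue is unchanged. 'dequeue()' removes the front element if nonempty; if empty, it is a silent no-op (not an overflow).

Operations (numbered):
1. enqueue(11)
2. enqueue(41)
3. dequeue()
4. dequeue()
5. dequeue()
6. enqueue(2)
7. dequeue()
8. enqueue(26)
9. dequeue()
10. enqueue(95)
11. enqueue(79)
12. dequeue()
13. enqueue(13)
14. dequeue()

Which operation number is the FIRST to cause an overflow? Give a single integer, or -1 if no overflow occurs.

1. enqueue(11): size=1
2. enqueue(41): size=2
3. dequeue(): size=1
4. dequeue(): size=0
5. dequeue(): empty, no-op, size=0
6. enqueue(2): size=1
7. dequeue(): size=0
8. enqueue(26): size=1
9. dequeue(): size=0
10. enqueue(95): size=1
11. enqueue(79): size=2
12. dequeue(): size=1
13. enqueue(13): size=2
14. dequeue(): size=1

Answer: -1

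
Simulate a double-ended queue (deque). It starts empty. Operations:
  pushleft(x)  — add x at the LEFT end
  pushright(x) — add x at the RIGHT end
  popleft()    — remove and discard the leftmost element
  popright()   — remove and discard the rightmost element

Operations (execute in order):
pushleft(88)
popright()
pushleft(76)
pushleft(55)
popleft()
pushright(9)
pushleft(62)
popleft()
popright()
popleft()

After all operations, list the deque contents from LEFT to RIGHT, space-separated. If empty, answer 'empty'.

Answer: empty

Derivation:
pushleft(88): [88]
popright(): []
pushleft(76): [76]
pushleft(55): [55, 76]
popleft(): [76]
pushright(9): [76, 9]
pushleft(62): [62, 76, 9]
popleft(): [76, 9]
popright(): [76]
popleft(): []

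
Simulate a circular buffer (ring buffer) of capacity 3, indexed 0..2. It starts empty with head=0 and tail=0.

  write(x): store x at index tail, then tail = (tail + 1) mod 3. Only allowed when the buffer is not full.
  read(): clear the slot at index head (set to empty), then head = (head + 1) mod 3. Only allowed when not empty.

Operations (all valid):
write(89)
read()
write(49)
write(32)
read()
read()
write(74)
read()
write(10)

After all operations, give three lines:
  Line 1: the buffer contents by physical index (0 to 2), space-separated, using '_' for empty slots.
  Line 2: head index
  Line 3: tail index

Answer: _ 10 _
1
2

Derivation:
write(89): buf=[89 _ _], head=0, tail=1, size=1
read(): buf=[_ _ _], head=1, tail=1, size=0
write(49): buf=[_ 49 _], head=1, tail=2, size=1
write(32): buf=[_ 49 32], head=1, tail=0, size=2
read(): buf=[_ _ 32], head=2, tail=0, size=1
read(): buf=[_ _ _], head=0, tail=0, size=0
write(74): buf=[74 _ _], head=0, tail=1, size=1
read(): buf=[_ _ _], head=1, tail=1, size=0
write(10): buf=[_ 10 _], head=1, tail=2, size=1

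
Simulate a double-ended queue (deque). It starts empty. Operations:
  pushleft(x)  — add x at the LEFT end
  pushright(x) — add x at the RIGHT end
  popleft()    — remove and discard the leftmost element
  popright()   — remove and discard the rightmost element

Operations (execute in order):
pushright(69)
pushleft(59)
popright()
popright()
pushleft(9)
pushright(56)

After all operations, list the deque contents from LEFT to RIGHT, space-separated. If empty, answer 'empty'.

pushright(69): [69]
pushleft(59): [59, 69]
popright(): [59]
popright(): []
pushleft(9): [9]
pushright(56): [9, 56]

Answer: 9 56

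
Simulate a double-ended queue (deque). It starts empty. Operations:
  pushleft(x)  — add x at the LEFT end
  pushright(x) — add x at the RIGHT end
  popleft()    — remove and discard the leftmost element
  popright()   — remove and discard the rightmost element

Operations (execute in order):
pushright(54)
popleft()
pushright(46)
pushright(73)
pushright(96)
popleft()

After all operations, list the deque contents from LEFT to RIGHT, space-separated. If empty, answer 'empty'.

Answer: 73 96

Derivation:
pushright(54): [54]
popleft(): []
pushright(46): [46]
pushright(73): [46, 73]
pushright(96): [46, 73, 96]
popleft(): [73, 96]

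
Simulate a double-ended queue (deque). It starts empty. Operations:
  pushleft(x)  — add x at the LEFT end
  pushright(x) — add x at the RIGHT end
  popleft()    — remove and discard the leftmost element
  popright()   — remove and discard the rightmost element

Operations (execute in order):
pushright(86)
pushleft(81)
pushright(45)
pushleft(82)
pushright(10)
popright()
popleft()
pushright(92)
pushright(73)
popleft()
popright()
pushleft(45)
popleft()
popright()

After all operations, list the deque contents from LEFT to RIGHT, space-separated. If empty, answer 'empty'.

Answer: 86 45

Derivation:
pushright(86): [86]
pushleft(81): [81, 86]
pushright(45): [81, 86, 45]
pushleft(82): [82, 81, 86, 45]
pushright(10): [82, 81, 86, 45, 10]
popright(): [82, 81, 86, 45]
popleft(): [81, 86, 45]
pushright(92): [81, 86, 45, 92]
pushright(73): [81, 86, 45, 92, 73]
popleft(): [86, 45, 92, 73]
popright(): [86, 45, 92]
pushleft(45): [45, 86, 45, 92]
popleft(): [86, 45, 92]
popright(): [86, 45]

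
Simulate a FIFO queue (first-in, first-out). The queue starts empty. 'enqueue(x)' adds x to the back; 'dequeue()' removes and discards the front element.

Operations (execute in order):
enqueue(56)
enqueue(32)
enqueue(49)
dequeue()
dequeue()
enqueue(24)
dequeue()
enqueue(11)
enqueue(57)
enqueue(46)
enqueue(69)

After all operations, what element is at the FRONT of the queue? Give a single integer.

Answer: 24

Derivation:
enqueue(56): queue = [56]
enqueue(32): queue = [56, 32]
enqueue(49): queue = [56, 32, 49]
dequeue(): queue = [32, 49]
dequeue(): queue = [49]
enqueue(24): queue = [49, 24]
dequeue(): queue = [24]
enqueue(11): queue = [24, 11]
enqueue(57): queue = [24, 11, 57]
enqueue(46): queue = [24, 11, 57, 46]
enqueue(69): queue = [24, 11, 57, 46, 69]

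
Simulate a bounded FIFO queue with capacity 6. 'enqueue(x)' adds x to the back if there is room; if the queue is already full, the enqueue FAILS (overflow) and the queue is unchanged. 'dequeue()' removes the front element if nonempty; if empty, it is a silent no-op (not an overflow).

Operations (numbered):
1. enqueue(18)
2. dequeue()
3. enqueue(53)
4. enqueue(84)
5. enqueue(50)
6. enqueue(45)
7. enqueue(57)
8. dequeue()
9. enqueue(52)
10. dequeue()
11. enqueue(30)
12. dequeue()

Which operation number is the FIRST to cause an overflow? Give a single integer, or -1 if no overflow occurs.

Answer: -1

Derivation:
1. enqueue(18): size=1
2. dequeue(): size=0
3. enqueue(53): size=1
4. enqueue(84): size=2
5. enqueue(50): size=3
6. enqueue(45): size=4
7. enqueue(57): size=5
8. dequeue(): size=4
9. enqueue(52): size=5
10. dequeue(): size=4
11. enqueue(30): size=5
12. dequeue(): size=4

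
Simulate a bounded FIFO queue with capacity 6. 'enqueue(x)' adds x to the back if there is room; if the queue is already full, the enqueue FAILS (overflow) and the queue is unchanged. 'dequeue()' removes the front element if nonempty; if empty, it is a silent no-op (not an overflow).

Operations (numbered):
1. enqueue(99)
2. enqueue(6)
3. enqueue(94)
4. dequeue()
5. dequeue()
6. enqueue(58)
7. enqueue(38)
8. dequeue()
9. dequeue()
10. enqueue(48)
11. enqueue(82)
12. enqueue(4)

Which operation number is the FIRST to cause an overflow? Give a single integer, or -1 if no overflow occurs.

1. enqueue(99): size=1
2. enqueue(6): size=2
3. enqueue(94): size=3
4. dequeue(): size=2
5. dequeue(): size=1
6. enqueue(58): size=2
7. enqueue(38): size=3
8. dequeue(): size=2
9. dequeue(): size=1
10. enqueue(48): size=2
11. enqueue(82): size=3
12. enqueue(4): size=4

Answer: -1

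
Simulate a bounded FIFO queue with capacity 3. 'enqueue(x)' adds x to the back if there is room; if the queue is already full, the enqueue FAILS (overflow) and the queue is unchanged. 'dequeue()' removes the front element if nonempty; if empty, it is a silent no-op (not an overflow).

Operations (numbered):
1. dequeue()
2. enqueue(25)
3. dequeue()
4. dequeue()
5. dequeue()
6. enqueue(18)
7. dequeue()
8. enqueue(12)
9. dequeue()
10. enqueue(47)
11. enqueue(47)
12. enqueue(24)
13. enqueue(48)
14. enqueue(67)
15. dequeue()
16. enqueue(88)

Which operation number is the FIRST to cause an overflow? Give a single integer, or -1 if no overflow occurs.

1. dequeue(): empty, no-op, size=0
2. enqueue(25): size=1
3. dequeue(): size=0
4. dequeue(): empty, no-op, size=0
5. dequeue(): empty, no-op, size=0
6. enqueue(18): size=1
7. dequeue(): size=0
8. enqueue(12): size=1
9. dequeue(): size=0
10. enqueue(47): size=1
11. enqueue(47): size=2
12. enqueue(24): size=3
13. enqueue(48): size=3=cap → OVERFLOW (fail)
14. enqueue(67): size=3=cap → OVERFLOW (fail)
15. dequeue(): size=2
16. enqueue(88): size=3

Answer: 13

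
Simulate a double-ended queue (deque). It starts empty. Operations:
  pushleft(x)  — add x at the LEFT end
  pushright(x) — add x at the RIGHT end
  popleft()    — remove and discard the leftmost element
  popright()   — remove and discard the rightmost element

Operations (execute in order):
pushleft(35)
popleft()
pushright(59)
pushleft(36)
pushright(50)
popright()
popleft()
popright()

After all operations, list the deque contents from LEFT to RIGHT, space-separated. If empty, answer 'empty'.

pushleft(35): [35]
popleft(): []
pushright(59): [59]
pushleft(36): [36, 59]
pushright(50): [36, 59, 50]
popright(): [36, 59]
popleft(): [59]
popright(): []

Answer: empty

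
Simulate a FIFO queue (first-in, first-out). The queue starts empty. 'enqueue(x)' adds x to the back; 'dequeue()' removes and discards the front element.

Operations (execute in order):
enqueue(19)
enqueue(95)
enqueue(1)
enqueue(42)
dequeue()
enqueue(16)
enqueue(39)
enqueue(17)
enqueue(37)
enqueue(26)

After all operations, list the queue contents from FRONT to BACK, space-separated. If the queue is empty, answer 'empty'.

enqueue(19): [19]
enqueue(95): [19, 95]
enqueue(1): [19, 95, 1]
enqueue(42): [19, 95, 1, 42]
dequeue(): [95, 1, 42]
enqueue(16): [95, 1, 42, 16]
enqueue(39): [95, 1, 42, 16, 39]
enqueue(17): [95, 1, 42, 16, 39, 17]
enqueue(37): [95, 1, 42, 16, 39, 17, 37]
enqueue(26): [95, 1, 42, 16, 39, 17, 37, 26]

Answer: 95 1 42 16 39 17 37 26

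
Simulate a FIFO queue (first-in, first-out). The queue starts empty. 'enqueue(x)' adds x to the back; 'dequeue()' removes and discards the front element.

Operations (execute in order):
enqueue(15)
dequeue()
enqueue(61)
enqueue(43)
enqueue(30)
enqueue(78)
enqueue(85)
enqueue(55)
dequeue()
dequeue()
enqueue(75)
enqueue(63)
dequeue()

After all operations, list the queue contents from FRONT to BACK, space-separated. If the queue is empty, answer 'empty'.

enqueue(15): [15]
dequeue(): []
enqueue(61): [61]
enqueue(43): [61, 43]
enqueue(30): [61, 43, 30]
enqueue(78): [61, 43, 30, 78]
enqueue(85): [61, 43, 30, 78, 85]
enqueue(55): [61, 43, 30, 78, 85, 55]
dequeue(): [43, 30, 78, 85, 55]
dequeue(): [30, 78, 85, 55]
enqueue(75): [30, 78, 85, 55, 75]
enqueue(63): [30, 78, 85, 55, 75, 63]
dequeue(): [78, 85, 55, 75, 63]

Answer: 78 85 55 75 63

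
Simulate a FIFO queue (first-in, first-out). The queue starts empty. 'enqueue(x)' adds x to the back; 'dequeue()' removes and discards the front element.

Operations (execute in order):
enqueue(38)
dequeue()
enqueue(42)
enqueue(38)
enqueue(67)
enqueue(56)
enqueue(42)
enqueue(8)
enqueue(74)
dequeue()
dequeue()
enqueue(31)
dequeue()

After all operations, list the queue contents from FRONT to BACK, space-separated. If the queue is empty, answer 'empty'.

Answer: 56 42 8 74 31

Derivation:
enqueue(38): [38]
dequeue(): []
enqueue(42): [42]
enqueue(38): [42, 38]
enqueue(67): [42, 38, 67]
enqueue(56): [42, 38, 67, 56]
enqueue(42): [42, 38, 67, 56, 42]
enqueue(8): [42, 38, 67, 56, 42, 8]
enqueue(74): [42, 38, 67, 56, 42, 8, 74]
dequeue(): [38, 67, 56, 42, 8, 74]
dequeue(): [67, 56, 42, 8, 74]
enqueue(31): [67, 56, 42, 8, 74, 31]
dequeue(): [56, 42, 8, 74, 31]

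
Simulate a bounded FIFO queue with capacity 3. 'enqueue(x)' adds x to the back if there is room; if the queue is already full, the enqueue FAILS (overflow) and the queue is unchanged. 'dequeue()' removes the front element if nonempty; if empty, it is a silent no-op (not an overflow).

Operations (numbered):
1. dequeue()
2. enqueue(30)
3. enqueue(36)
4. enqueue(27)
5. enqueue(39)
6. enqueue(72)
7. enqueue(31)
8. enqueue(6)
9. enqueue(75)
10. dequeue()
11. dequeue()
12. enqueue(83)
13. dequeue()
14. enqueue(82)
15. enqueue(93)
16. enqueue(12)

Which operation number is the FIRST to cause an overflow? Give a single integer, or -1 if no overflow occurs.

1. dequeue(): empty, no-op, size=0
2. enqueue(30): size=1
3. enqueue(36): size=2
4. enqueue(27): size=3
5. enqueue(39): size=3=cap → OVERFLOW (fail)
6. enqueue(72): size=3=cap → OVERFLOW (fail)
7. enqueue(31): size=3=cap → OVERFLOW (fail)
8. enqueue(6): size=3=cap → OVERFLOW (fail)
9. enqueue(75): size=3=cap → OVERFLOW (fail)
10. dequeue(): size=2
11. dequeue(): size=1
12. enqueue(83): size=2
13. dequeue(): size=1
14. enqueue(82): size=2
15. enqueue(93): size=3
16. enqueue(12): size=3=cap → OVERFLOW (fail)

Answer: 5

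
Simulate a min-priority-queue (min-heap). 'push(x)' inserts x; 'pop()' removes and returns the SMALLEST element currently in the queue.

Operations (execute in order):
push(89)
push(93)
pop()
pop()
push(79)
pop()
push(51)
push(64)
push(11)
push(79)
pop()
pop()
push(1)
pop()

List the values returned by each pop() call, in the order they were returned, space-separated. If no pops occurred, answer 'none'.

push(89): heap contents = [89]
push(93): heap contents = [89, 93]
pop() → 89: heap contents = [93]
pop() → 93: heap contents = []
push(79): heap contents = [79]
pop() → 79: heap contents = []
push(51): heap contents = [51]
push(64): heap contents = [51, 64]
push(11): heap contents = [11, 51, 64]
push(79): heap contents = [11, 51, 64, 79]
pop() → 11: heap contents = [51, 64, 79]
pop() → 51: heap contents = [64, 79]
push(1): heap contents = [1, 64, 79]
pop() → 1: heap contents = [64, 79]

Answer: 89 93 79 11 51 1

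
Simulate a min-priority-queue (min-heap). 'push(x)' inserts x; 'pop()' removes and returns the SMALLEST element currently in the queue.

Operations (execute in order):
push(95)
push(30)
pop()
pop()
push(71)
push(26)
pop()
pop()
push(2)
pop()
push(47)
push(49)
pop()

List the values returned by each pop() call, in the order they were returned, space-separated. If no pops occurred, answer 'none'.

Answer: 30 95 26 71 2 47

Derivation:
push(95): heap contents = [95]
push(30): heap contents = [30, 95]
pop() → 30: heap contents = [95]
pop() → 95: heap contents = []
push(71): heap contents = [71]
push(26): heap contents = [26, 71]
pop() → 26: heap contents = [71]
pop() → 71: heap contents = []
push(2): heap contents = [2]
pop() → 2: heap contents = []
push(47): heap contents = [47]
push(49): heap contents = [47, 49]
pop() → 47: heap contents = [49]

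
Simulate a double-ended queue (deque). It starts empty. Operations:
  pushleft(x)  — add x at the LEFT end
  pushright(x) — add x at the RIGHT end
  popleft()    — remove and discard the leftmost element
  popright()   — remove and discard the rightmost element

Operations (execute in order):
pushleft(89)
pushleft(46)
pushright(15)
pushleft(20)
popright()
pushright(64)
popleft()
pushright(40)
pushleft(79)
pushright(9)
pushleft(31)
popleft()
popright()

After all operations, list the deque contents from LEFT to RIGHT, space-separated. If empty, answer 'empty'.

Answer: 79 46 89 64 40

Derivation:
pushleft(89): [89]
pushleft(46): [46, 89]
pushright(15): [46, 89, 15]
pushleft(20): [20, 46, 89, 15]
popright(): [20, 46, 89]
pushright(64): [20, 46, 89, 64]
popleft(): [46, 89, 64]
pushright(40): [46, 89, 64, 40]
pushleft(79): [79, 46, 89, 64, 40]
pushright(9): [79, 46, 89, 64, 40, 9]
pushleft(31): [31, 79, 46, 89, 64, 40, 9]
popleft(): [79, 46, 89, 64, 40, 9]
popright(): [79, 46, 89, 64, 40]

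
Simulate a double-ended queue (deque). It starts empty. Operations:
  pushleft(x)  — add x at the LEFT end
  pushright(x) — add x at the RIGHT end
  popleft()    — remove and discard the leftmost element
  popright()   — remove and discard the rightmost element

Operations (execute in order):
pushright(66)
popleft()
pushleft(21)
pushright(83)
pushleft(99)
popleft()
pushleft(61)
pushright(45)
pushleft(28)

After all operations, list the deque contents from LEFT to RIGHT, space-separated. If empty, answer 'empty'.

Answer: 28 61 21 83 45

Derivation:
pushright(66): [66]
popleft(): []
pushleft(21): [21]
pushright(83): [21, 83]
pushleft(99): [99, 21, 83]
popleft(): [21, 83]
pushleft(61): [61, 21, 83]
pushright(45): [61, 21, 83, 45]
pushleft(28): [28, 61, 21, 83, 45]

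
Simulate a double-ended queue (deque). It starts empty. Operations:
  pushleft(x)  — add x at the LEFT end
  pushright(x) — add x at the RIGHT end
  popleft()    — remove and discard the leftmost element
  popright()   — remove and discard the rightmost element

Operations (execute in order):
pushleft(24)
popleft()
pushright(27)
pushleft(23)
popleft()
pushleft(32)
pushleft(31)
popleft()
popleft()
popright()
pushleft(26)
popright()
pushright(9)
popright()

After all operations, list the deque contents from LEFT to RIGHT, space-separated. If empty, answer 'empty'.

pushleft(24): [24]
popleft(): []
pushright(27): [27]
pushleft(23): [23, 27]
popleft(): [27]
pushleft(32): [32, 27]
pushleft(31): [31, 32, 27]
popleft(): [32, 27]
popleft(): [27]
popright(): []
pushleft(26): [26]
popright(): []
pushright(9): [9]
popright(): []

Answer: empty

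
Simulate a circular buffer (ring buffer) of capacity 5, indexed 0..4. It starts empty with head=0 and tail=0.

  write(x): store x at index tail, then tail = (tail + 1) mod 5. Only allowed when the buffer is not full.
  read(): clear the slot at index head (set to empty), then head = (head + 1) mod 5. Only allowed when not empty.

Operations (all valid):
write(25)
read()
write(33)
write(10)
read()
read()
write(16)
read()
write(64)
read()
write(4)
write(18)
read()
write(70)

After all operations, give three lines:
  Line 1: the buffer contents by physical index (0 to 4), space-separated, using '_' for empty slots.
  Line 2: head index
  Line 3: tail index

Answer: _ 18 70 _ _
1
3

Derivation:
write(25): buf=[25 _ _ _ _], head=0, tail=1, size=1
read(): buf=[_ _ _ _ _], head=1, tail=1, size=0
write(33): buf=[_ 33 _ _ _], head=1, tail=2, size=1
write(10): buf=[_ 33 10 _ _], head=1, tail=3, size=2
read(): buf=[_ _ 10 _ _], head=2, tail=3, size=1
read(): buf=[_ _ _ _ _], head=3, tail=3, size=0
write(16): buf=[_ _ _ 16 _], head=3, tail=4, size=1
read(): buf=[_ _ _ _ _], head=4, tail=4, size=0
write(64): buf=[_ _ _ _ 64], head=4, tail=0, size=1
read(): buf=[_ _ _ _ _], head=0, tail=0, size=0
write(4): buf=[4 _ _ _ _], head=0, tail=1, size=1
write(18): buf=[4 18 _ _ _], head=0, tail=2, size=2
read(): buf=[_ 18 _ _ _], head=1, tail=2, size=1
write(70): buf=[_ 18 70 _ _], head=1, tail=3, size=2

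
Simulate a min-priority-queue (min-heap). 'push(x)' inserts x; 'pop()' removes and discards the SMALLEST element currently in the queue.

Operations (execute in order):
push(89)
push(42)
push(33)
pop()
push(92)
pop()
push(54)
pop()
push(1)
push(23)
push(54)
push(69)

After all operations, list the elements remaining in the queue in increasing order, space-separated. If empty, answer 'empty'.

push(89): heap contents = [89]
push(42): heap contents = [42, 89]
push(33): heap contents = [33, 42, 89]
pop() → 33: heap contents = [42, 89]
push(92): heap contents = [42, 89, 92]
pop() → 42: heap contents = [89, 92]
push(54): heap contents = [54, 89, 92]
pop() → 54: heap contents = [89, 92]
push(1): heap contents = [1, 89, 92]
push(23): heap contents = [1, 23, 89, 92]
push(54): heap contents = [1, 23, 54, 89, 92]
push(69): heap contents = [1, 23, 54, 69, 89, 92]

Answer: 1 23 54 69 89 92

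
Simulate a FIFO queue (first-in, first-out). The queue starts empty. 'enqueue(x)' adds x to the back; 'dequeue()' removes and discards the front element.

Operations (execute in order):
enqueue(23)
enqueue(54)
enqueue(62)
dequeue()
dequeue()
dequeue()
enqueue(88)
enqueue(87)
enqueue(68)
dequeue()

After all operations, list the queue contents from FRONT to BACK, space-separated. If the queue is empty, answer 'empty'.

enqueue(23): [23]
enqueue(54): [23, 54]
enqueue(62): [23, 54, 62]
dequeue(): [54, 62]
dequeue(): [62]
dequeue(): []
enqueue(88): [88]
enqueue(87): [88, 87]
enqueue(68): [88, 87, 68]
dequeue(): [87, 68]

Answer: 87 68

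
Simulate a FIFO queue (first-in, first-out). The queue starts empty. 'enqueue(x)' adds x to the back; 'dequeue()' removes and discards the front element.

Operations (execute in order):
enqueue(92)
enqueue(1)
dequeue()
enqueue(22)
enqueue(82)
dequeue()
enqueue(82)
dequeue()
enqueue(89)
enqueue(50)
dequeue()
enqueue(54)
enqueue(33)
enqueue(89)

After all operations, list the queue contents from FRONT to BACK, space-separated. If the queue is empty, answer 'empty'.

Answer: 82 89 50 54 33 89

Derivation:
enqueue(92): [92]
enqueue(1): [92, 1]
dequeue(): [1]
enqueue(22): [1, 22]
enqueue(82): [1, 22, 82]
dequeue(): [22, 82]
enqueue(82): [22, 82, 82]
dequeue(): [82, 82]
enqueue(89): [82, 82, 89]
enqueue(50): [82, 82, 89, 50]
dequeue(): [82, 89, 50]
enqueue(54): [82, 89, 50, 54]
enqueue(33): [82, 89, 50, 54, 33]
enqueue(89): [82, 89, 50, 54, 33, 89]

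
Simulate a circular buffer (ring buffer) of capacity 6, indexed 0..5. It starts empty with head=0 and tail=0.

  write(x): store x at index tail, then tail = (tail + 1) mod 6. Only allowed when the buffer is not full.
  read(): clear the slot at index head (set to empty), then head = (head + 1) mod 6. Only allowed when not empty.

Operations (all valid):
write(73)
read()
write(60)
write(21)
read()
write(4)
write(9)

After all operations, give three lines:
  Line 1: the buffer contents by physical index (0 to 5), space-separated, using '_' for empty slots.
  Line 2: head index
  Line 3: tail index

Answer: _ _ 21 4 9 _
2
5

Derivation:
write(73): buf=[73 _ _ _ _ _], head=0, tail=1, size=1
read(): buf=[_ _ _ _ _ _], head=1, tail=1, size=0
write(60): buf=[_ 60 _ _ _ _], head=1, tail=2, size=1
write(21): buf=[_ 60 21 _ _ _], head=1, tail=3, size=2
read(): buf=[_ _ 21 _ _ _], head=2, tail=3, size=1
write(4): buf=[_ _ 21 4 _ _], head=2, tail=4, size=2
write(9): buf=[_ _ 21 4 9 _], head=2, tail=5, size=3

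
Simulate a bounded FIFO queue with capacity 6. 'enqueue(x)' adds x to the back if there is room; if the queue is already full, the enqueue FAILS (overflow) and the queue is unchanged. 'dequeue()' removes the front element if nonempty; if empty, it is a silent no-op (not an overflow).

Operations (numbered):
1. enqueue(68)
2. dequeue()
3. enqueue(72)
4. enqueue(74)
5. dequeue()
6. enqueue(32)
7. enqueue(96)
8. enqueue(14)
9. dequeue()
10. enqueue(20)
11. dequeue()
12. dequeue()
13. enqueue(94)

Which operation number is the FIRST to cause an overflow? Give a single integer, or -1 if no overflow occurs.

1. enqueue(68): size=1
2. dequeue(): size=0
3. enqueue(72): size=1
4. enqueue(74): size=2
5. dequeue(): size=1
6. enqueue(32): size=2
7. enqueue(96): size=3
8. enqueue(14): size=4
9. dequeue(): size=3
10. enqueue(20): size=4
11. dequeue(): size=3
12. dequeue(): size=2
13. enqueue(94): size=3

Answer: -1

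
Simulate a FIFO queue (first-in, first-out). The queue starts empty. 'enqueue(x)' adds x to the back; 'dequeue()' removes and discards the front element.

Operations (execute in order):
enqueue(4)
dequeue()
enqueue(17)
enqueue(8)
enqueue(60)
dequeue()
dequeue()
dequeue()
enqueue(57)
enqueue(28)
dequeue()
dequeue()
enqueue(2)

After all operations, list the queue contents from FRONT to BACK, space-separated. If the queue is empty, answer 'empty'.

Answer: 2

Derivation:
enqueue(4): [4]
dequeue(): []
enqueue(17): [17]
enqueue(8): [17, 8]
enqueue(60): [17, 8, 60]
dequeue(): [8, 60]
dequeue(): [60]
dequeue(): []
enqueue(57): [57]
enqueue(28): [57, 28]
dequeue(): [28]
dequeue(): []
enqueue(2): [2]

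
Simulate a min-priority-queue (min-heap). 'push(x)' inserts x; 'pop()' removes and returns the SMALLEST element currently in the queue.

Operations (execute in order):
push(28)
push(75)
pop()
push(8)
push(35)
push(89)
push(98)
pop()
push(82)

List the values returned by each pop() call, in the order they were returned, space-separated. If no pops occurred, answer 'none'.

Answer: 28 8

Derivation:
push(28): heap contents = [28]
push(75): heap contents = [28, 75]
pop() → 28: heap contents = [75]
push(8): heap contents = [8, 75]
push(35): heap contents = [8, 35, 75]
push(89): heap contents = [8, 35, 75, 89]
push(98): heap contents = [8, 35, 75, 89, 98]
pop() → 8: heap contents = [35, 75, 89, 98]
push(82): heap contents = [35, 75, 82, 89, 98]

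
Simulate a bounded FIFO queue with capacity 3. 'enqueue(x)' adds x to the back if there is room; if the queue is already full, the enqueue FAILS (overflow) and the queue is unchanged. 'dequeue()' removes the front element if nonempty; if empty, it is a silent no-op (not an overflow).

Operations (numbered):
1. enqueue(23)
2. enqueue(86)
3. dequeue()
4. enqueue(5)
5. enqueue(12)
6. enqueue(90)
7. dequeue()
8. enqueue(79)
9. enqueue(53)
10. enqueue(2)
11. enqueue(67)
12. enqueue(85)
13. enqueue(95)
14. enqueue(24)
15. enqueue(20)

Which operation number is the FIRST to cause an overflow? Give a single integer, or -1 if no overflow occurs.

1. enqueue(23): size=1
2. enqueue(86): size=2
3. dequeue(): size=1
4. enqueue(5): size=2
5. enqueue(12): size=3
6. enqueue(90): size=3=cap → OVERFLOW (fail)
7. dequeue(): size=2
8. enqueue(79): size=3
9. enqueue(53): size=3=cap → OVERFLOW (fail)
10. enqueue(2): size=3=cap → OVERFLOW (fail)
11. enqueue(67): size=3=cap → OVERFLOW (fail)
12. enqueue(85): size=3=cap → OVERFLOW (fail)
13. enqueue(95): size=3=cap → OVERFLOW (fail)
14. enqueue(24): size=3=cap → OVERFLOW (fail)
15. enqueue(20): size=3=cap → OVERFLOW (fail)

Answer: 6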